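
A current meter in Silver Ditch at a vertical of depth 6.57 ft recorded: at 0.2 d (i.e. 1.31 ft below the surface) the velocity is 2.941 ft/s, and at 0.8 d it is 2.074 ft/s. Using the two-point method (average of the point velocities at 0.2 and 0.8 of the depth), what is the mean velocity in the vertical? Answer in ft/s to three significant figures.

2.51 ft/s

v̄ = (2.941 + 2.074) / 2 = 2.508 ft/s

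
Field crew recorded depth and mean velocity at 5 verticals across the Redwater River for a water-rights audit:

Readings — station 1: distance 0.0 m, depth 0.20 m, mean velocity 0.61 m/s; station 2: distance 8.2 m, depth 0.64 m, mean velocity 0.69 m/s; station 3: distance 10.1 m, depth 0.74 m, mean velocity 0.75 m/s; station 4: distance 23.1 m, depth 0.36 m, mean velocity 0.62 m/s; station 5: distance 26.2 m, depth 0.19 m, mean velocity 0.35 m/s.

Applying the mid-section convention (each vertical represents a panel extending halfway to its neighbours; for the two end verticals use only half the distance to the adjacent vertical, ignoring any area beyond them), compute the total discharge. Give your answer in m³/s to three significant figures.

w_1 = (8.2 − 0.0)/2 = 4.1 m; q_1 = 0.61 × 0.20 × 4.1 = 0.5002 m³/s
w_2 = (10.1 − 0.0)/2 = 5.05 m; q_2 = 0.69 × 0.64 × 5.05 = 2.230 m³/s
w_3 = (23.1 − 8.2)/2 = 7.45 m; q_3 = 0.75 × 0.74 × 7.45 = 4.135 m³/s
w_4 = (26.2 − 10.1)/2 = 8.05 m; q_4 = 0.62 × 0.36 × 8.05 = 1.797 m³/s
w_5 = (26.2 − 23.1)/2 = 1.55 m; q_5 = 0.35 × 0.19 × 1.55 = 0.1031 m³/s
Q = Σ qᵢ = 8.765 m³/s

8.76 m³/s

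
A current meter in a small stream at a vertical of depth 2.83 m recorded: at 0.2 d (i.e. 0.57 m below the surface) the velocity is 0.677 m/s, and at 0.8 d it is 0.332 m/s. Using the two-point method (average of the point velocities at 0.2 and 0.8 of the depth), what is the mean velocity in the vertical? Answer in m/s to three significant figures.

v̄ = (0.677 + 0.332) / 2 = 0.5045 m/s

0.505 m/s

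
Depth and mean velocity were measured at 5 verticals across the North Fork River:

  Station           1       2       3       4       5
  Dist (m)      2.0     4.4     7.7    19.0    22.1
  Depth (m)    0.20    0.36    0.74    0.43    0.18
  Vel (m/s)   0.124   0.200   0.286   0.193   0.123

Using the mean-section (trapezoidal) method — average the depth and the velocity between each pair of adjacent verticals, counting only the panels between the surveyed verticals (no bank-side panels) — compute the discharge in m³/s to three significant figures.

Panel 1-2: Δb = 2.4 m, d̄ = (0.20+0.36)/2 = 0.28, v̄ = (0.124+0.200)/2 = 0.162 → q = 2.4×0.28×0.162 = 0.1089 m³/s
Panel 2-3: Δb = 3.3 m, d̄ = (0.36+0.74)/2 = 0.55, v̄ = (0.200+0.286)/2 = 0.243 → q = 3.3×0.55×0.243 = 0.4410 m³/s
Panel 3-4: Δb = 11.3 m, d̄ = (0.74+0.43)/2 = 0.585, v̄ = (0.286+0.193)/2 = 0.2395 → q = 11.3×0.585×0.2395 = 1.583 m³/s
Panel 4-5: Δb = 3.1 m, d̄ = (0.43+0.18)/2 = 0.305, v̄ = (0.193+0.123)/2 = 0.158 → q = 3.1×0.305×0.158 = 0.1494 m³/s
Q = Σ q = 2.283 m³/s

2.28 m³/s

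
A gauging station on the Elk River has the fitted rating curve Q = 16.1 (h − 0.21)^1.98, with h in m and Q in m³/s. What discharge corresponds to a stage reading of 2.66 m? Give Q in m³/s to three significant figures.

Q = 16.1 × (2.66 − 0.21)^1.98 = 16.1 × 2.45^1.98 = 94.92 m³/s

94.9 m³/s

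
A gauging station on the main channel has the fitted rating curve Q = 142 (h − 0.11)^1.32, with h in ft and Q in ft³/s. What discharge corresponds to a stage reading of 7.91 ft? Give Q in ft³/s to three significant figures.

Q = 142 × (7.91 − 0.11)^1.32 = 142 × 7.8^1.32 = 2137 ft³/s

2140 ft³/s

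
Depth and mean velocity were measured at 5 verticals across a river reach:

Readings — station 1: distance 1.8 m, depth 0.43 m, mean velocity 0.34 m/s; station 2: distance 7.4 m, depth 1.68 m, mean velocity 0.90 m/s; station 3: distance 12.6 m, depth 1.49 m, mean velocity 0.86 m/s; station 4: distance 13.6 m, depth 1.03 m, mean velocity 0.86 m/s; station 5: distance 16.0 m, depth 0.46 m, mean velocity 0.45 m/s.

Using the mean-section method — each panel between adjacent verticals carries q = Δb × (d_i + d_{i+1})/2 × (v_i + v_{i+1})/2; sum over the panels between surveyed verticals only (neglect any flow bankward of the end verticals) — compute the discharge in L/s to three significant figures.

13200 L/s

Panel 1-2: Δb = 5.6 m, d̄ = (0.43+1.68)/2 = 1.055, v̄ = (0.34+0.90)/2 = 0.62 → q = 5.6×1.055×0.62 = 3.663 m³/s
Panel 2-3: Δb = 5.2 m, d̄ = (1.68+1.49)/2 = 1.585, v̄ = (0.90+0.86)/2 = 0.88 → q = 5.2×1.585×0.88 = 7.253 m³/s
Panel 3-4: Δb = 1 m, d̄ = (1.49+1.03)/2 = 1.26, v̄ = (0.86+0.86)/2 = 0.86 → q = 1×1.26×0.86 = 1.084 m³/s
Panel 4-5: Δb = 2.4 m, d̄ = (1.03+0.46)/2 = 0.745, v̄ = (0.86+0.45)/2 = 0.655 → q = 2.4×0.745×0.655 = 1.171 m³/s
Q = Σ q = 13.17 m³/s
= 13.17 × 1000 = 13170 L/s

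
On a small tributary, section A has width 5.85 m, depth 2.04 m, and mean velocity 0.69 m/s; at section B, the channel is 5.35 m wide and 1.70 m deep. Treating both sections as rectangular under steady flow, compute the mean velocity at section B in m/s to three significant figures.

Q = A₁V₁ = (5.85×2.04) × 0.69 = 8.234 m³/s
A₂ = 5.35 × 1.70 = 9.095 m²
V₂ = Q/A₂ = 8.234/9.095 = 0.9054 m/s

0.905 m/s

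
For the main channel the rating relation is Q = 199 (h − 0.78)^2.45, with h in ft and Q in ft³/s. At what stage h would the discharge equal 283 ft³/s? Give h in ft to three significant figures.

h − h₀ = (Q/C)^(1/b) = (283/199)^(1/2.45) = 1.155 ft
h = 0.78 + 1.155 = 1.935 ft

1.93 ft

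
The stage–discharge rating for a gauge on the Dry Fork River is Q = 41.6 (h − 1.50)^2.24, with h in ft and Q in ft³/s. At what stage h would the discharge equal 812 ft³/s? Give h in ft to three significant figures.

5.27 ft

h − h₀ = (Q/C)^(1/b) = (812/41.6)^(1/2.24) = 3.768 ft
h = 1.50 + 3.768 = 5.268 ft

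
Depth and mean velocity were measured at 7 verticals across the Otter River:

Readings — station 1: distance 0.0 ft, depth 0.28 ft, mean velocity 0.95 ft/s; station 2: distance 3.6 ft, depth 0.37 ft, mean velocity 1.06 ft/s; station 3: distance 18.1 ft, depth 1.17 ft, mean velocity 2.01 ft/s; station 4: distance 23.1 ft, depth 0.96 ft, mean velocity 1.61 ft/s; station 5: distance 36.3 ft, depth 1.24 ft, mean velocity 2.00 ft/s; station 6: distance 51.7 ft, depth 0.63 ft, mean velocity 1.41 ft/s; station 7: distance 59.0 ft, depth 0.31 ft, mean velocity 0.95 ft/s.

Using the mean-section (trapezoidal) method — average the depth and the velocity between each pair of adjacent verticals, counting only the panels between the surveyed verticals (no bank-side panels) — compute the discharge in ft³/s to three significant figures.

82.8 ft³/s

Panel 1-2: Δb = 3.6 ft, d̄ = (0.28+0.37)/2 = 0.325, v̄ = (0.95+1.06)/2 = 1.005 → q = 3.6×0.325×1.005 = 1.176 ft³/s
Panel 2-3: Δb = 14.5 ft, d̄ = (0.37+1.17)/2 = 0.77, v̄ = (1.06+2.01)/2 = 1.535 → q = 14.5×0.77×1.535 = 17.14 ft³/s
Panel 3-4: Δb = 5 ft, d̄ = (1.17+0.96)/2 = 1.065, v̄ = (2.01+1.61)/2 = 1.81 → q = 5×1.065×1.81 = 9.638 ft³/s
Panel 4-5: Δb = 13.2 ft, d̄ = (0.96+1.24)/2 = 1.1, v̄ = (1.61+2.00)/2 = 1.805 → q = 13.2×1.1×1.805 = 26.21 ft³/s
Panel 5-6: Δb = 15.4 ft, d̄ = (1.24+0.63)/2 = 0.935, v̄ = (2.00+1.41)/2 = 1.705 → q = 15.4×0.935×1.705 = 24.55 ft³/s
Panel 6-7: Δb = 7.3 ft, d̄ = (0.63+0.31)/2 = 0.47, v̄ = (1.41+0.95)/2 = 1.18 → q = 7.3×0.47×1.18 = 4.049 ft³/s
Q = Σ q = 82.76 ft³/s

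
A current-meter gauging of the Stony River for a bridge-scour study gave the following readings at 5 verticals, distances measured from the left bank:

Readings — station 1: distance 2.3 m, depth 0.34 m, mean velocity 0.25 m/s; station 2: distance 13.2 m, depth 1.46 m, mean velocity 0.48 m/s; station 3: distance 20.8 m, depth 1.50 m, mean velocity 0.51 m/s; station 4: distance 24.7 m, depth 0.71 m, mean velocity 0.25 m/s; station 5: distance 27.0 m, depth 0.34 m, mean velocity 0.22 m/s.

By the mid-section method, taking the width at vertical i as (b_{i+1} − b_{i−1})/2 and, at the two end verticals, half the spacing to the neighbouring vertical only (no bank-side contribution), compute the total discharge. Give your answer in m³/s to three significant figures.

12.0 m³/s

w_1 = (13.2 − 2.3)/2 = 5.45 m; q_1 = 0.25 × 0.34 × 5.45 = 0.4633 m³/s
w_2 = (20.8 − 2.3)/2 = 9.25 m; q_2 = 0.48 × 1.46 × 9.25 = 6.482 m³/s
w_3 = (24.7 − 13.2)/2 = 5.75 m; q_3 = 0.51 × 1.50 × 5.75 = 4.399 m³/s
w_4 = (27.0 − 20.8)/2 = 3.1 m; q_4 = 0.25 × 0.71 × 3.1 = 0.5503 m³/s
w_5 = (27.0 − 24.7)/2 = 1.15 m; q_5 = 0.22 × 0.34 × 1.15 = 0.08602 m³/s
Q = Σ qᵢ = 11.98 m³/s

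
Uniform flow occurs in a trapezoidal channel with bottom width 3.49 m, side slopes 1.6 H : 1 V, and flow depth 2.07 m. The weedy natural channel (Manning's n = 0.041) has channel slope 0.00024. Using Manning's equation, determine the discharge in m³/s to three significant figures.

A = (b + z·y)·y = (3.49 + 1.6×2.07)×2.07 = 14.08 m²
P = b + 2y√(1+z²) = 3.49 + 2×2.07×√(1+1.6²) = 11.30 m
R = A/P = 14.08/11.30 = 1.246 m
Q = (1/n)·A·R^(2/3)·S^(1/2) = (1/0.041) × 14.08 × 1.246^(2/3) × 0.00024^(1/2) = 6.160 m³/s

6.16 m³/s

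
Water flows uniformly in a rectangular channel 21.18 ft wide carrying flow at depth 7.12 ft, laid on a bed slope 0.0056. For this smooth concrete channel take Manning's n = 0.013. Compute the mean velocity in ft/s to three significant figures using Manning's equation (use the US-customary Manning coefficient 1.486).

22.5 ft/s

A = b·y = 21.18 × 7.12 = 150.8 ft²
P = b + 2y = 21.18 + 2×7.12 = 35.42 ft
R = A/P = 150.8/35.42 = 4.258 ft
Q = (1.486/n)·A·R^(2/3)·S^(1/2) = (1.486/0.013) × 150.8 × 4.258^(2/3) × 0.0056^(1/2) = 3389 ft³/s
V = Q/A = 3389/150.8 = 22.47 ft/s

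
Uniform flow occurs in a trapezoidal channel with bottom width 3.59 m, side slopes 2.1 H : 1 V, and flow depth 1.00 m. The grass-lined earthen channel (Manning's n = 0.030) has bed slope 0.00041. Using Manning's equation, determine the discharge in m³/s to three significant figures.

3.00 m³/s

A = (b + z·y)·y = (3.59 + 2.1×1.00)×1.00 = 5.690 m²
P = b + 2y√(1+z²) = 3.59 + 2×1.00×√(1+2.1²) = 8.242 m
R = A/P = 5.690/8.242 = 0.6904 m
Q = (1/n)·A·R^(2/3)·S^(1/2) = (1/0.030) × 5.690 × 0.6904^(2/3) × 0.00041^(1/2) = 3.000 m³/s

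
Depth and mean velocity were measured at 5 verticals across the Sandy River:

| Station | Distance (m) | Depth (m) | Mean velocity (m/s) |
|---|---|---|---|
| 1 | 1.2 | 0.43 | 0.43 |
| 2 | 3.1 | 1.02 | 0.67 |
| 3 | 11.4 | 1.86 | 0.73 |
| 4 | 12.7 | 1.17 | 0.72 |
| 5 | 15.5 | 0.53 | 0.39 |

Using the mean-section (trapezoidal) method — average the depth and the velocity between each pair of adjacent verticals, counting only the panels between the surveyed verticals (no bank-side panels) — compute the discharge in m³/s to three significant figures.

Panel 1-2: Δb = 1.9 m, d̄ = (0.43+1.02)/2 = 0.725, v̄ = (0.43+0.67)/2 = 0.55 → q = 1.9×0.725×0.55 = 0.7576 m³/s
Panel 2-3: Δb = 8.3 m, d̄ = (1.02+1.86)/2 = 1.44, v̄ = (0.67+0.73)/2 = 0.7 → q = 8.3×1.44×0.7 = 8.366 m³/s
Panel 3-4: Δb = 1.3 m, d̄ = (1.86+1.17)/2 = 1.515, v̄ = (0.73+0.72)/2 = 0.725 → q = 1.3×1.515×0.725 = 1.428 m³/s
Panel 4-5: Δb = 2.8 m, d̄ = (1.17+0.53)/2 = 0.85, v̄ = (0.72+0.39)/2 = 0.555 → q = 2.8×0.85×0.555 = 1.321 m³/s
Q = Σ q = 11.87 m³/s

11.9 m³/s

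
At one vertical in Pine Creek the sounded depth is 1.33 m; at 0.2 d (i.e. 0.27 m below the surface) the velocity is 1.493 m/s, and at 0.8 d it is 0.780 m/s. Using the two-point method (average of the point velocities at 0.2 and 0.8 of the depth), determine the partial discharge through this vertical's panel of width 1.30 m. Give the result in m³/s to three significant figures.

v̄ = (1.493 + 0.780) / 2 = 1.137 m/s
q = v̄ × d × w = 1.137 × 1.33 × 1.30 = 1.965 m³/s

1.97 m³/s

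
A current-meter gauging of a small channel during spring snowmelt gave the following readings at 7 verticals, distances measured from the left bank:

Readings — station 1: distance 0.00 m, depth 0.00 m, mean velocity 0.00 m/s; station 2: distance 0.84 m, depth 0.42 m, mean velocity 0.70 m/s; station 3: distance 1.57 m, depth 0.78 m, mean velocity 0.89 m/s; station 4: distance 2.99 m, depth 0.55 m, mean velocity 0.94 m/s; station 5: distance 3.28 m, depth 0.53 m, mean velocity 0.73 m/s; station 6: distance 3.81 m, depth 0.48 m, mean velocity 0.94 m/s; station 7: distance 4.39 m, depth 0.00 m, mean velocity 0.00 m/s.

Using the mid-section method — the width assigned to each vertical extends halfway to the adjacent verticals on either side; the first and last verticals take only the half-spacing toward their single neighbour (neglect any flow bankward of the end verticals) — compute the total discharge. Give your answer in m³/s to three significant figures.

1.83 m³/s

w_2 = (1.57 − 0.00)/2 = 0.785 m; q_2 = 0.70 × 0.42 × 0.785 = 0.2308 m³/s
w_3 = (2.99 − 0.84)/2 = 1.075 m; q_3 = 0.89 × 0.78 × 1.075 = 0.7463 m³/s
w_4 = (3.28 − 1.57)/2 = 0.855 m; q_4 = 0.94 × 0.55 × 0.855 = 0.4420 m³/s
w_5 = (3.81 − 2.99)/2 = 0.41 m; q_5 = 0.73 × 0.53 × 0.41 = 0.1586 m³/s
w_6 = (4.39 − 3.28)/2 = 0.555 m; q_6 = 0.94 × 0.48 × 0.555 = 0.2504 m³/s
Stations 1, 7 contribute zero (depth or velocity is 0).
Q = Σ qᵢ = 1.828 m³/s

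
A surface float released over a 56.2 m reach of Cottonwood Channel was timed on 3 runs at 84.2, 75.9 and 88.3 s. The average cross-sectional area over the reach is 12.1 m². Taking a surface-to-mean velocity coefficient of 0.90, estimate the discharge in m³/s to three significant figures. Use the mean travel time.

7.39 m³/s

t̄ = (84.2 + 75.9 + 88.3) / 3 = 82.8 s
v_surface = L / t̄ = 56.2 / 82.8 = 0.6787 m/s
v_mean = 0.90 × 0.6787 = 0.6109 m/s
Q = A × v_mean = 12.1 × 0.6109 = 7.392 m³/s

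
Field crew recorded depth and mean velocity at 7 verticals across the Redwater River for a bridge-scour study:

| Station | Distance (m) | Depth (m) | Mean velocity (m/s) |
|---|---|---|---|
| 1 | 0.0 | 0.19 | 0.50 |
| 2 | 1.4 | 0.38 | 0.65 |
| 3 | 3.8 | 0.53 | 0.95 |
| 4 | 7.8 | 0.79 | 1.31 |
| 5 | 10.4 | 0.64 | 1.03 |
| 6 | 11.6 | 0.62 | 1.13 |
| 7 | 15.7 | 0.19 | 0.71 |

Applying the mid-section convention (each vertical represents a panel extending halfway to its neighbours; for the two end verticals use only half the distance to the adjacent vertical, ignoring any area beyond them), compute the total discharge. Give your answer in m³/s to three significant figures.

8.95 m³/s

w_1 = (1.4 − 0.0)/2 = 0.7 m; q_1 = 0.50 × 0.19 × 0.7 = 0.06650 m³/s
w_2 = (3.8 − 0.0)/2 = 1.9 m; q_2 = 0.65 × 0.38 × 1.9 = 0.4693 m³/s
w_3 = (7.8 − 1.4)/2 = 3.2 m; q_3 = 0.95 × 0.53 × 3.2 = 1.611 m³/s
w_4 = (10.4 − 3.8)/2 = 3.3 m; q_4 = 1.31 × 0.79 × 3.3 = 3.415 m³/s
w_5 = (11.6 − 7.8)/2 = 1.9 m; q_5 = 1.03 × 0.64 × 1.9 = 1.252 m³/s
w_6 = (15.7 − 10.4)/2 = 2.65 m; q_6 = 1.13 × 0.62 × 2.65 = 1.857 m³/s
w_7 = (15.7 − 11.6)/2 = 2.05 m; q_7 = 0.71 × 0.19 × 2.05 = 0.2765 m³/s
Q = Σ qᵢ = 8.948 m³/s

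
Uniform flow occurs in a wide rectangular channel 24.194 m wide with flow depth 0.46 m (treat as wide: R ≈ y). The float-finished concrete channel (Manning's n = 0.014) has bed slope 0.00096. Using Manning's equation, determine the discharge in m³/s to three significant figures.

14.7 m³/s

A = b·y = 24.194 × 0.46 = 11.13 m²
Wide channel: R ≈ y = 0.46 m
Q = (1/n)·A·R^(2/3)·S^(1/2) = (1/0.014) × 11.13 × 0.4600^(2/3) × 0.00096^(1/2) = 14.68 m³/s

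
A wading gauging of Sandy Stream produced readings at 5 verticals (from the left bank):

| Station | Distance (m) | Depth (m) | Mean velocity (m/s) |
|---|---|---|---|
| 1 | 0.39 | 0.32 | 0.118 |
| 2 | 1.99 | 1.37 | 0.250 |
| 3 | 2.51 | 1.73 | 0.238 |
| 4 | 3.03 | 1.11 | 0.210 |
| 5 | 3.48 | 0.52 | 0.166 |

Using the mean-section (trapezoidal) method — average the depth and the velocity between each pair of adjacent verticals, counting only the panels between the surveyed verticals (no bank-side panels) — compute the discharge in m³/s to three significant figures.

Panel 1-2: Δb = 1.6 m, d̄ = (0.32+1.37)/2 = 0.845, v̄ = (0.118+0.250)/2 = 0.184 → q = 1.6×0.845×0.184 = 0.2488 m³/s
Panel 2-3: Δb = 0.52 m, d̄ = (1.37+1.73)/2 = 1.55, v̄ = (0.250+0.238)/2 = 0.244 → q = 0.52×1.55×0.244 = 0.1967 m³/s
Panel 3-4: Δb = 0.52 m, d̄ = (1.73+1.11)/2 = 1.42, v̄ = (0.238+0.210)/2 = 0.224 → q = 0.52×1.42×0.224 = 0.1654 m³/s
Panel 4-5: Δb = 0.45 m, d̄ = (1.11+0.52)/2 = 0.815, v̄ = (0.210+0.166)/2 = 0.188 → q = 0.45×0.815×0.188 = 0.06895 m³/s
Q = Σ q = 0.6798 m³/s

0.680 m³/s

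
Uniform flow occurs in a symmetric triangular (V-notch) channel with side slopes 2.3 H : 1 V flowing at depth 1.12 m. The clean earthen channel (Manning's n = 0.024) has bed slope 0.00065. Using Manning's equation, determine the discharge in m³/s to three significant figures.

A = z·y² = 2.3×1.12² = 2.885 m²
P = 2y√(1+z²) = 2×1.12×√(1+2.3²) = 5.618 m
R = A/P = 2.885/5.618 = 0.5136 m
Q = (1/n)·A·R^(2/3)·S^(1/2) = (1/0.024) × 2.885 × 0.5136^(2/3) × 0.00065^(1/2) = 1.965 m³/s

1.97 m³/s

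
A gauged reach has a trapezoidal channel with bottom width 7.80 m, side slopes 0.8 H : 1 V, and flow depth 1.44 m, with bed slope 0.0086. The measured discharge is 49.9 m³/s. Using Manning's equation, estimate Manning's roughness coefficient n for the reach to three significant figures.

A = (b + z·y)·y = (7.80 + 0.8×1.44)×1.44 = 12.89 m²
P = b + 2y√(1+z²) = 7.80 + 2×1.44×√(1+0.8²) = 11.49 m
R = A/P = 12.89/11.49 = 1.122 m
n = (1/Q)·A·R^(2/3)·S^(1/2) = (1/49.9) × 12.89 × 1.080 × 0.09274 = 0.02587

0.0259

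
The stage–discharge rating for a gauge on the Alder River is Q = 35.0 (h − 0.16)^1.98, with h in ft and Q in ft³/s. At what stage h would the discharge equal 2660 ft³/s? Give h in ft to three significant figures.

h − h₀ = (Q/C)^(1/b) = (2660/35.0)^(1/1.98) = 8.911 ft
h = 0.16 + 8.911 = 9.071 ft

9.07 ft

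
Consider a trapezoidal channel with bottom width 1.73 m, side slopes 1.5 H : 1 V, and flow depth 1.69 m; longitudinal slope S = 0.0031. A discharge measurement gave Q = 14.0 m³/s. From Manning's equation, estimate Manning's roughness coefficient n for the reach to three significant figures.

0.0271

A = (b + z·y)·y = (1.73 + 1.5×1.69)×1.69 = 7.208 m²
P = b + 2y√(1+z²) = 1.73 + 2×1.69×√(1+1.5²) = 7.823 m
R = A/P = 7.208/7.823 = 0.9213 m
n = (1/Q)·A·R^(2/3)·S^(1/2) = (1/14.0) × 7.208 × 0.9468 × 0.05568 = 0.02714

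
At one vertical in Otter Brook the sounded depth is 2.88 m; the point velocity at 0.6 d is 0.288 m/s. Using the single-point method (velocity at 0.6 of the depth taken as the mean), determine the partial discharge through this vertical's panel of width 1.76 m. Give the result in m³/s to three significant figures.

1.46 m³/s

v̄ = v₀.₆ = 0.288 m/s
q = v̄ × d × w = 0.2880 × 2.88 × 1.76 = 1.460 m³/s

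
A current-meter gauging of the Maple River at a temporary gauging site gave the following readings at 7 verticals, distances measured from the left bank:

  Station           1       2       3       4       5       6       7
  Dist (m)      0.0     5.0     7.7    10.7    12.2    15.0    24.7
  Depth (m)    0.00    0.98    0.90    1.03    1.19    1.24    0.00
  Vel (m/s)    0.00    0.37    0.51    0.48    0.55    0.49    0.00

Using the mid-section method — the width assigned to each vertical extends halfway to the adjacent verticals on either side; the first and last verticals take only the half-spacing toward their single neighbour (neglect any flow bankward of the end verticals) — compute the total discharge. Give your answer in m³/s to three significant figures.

9.02 m³/s

w_2 = (7.7 − 0.0)/2 = 3.85 m; q_2 = 0.37 × 0.98 × 3.85 = 1.396 m³/s
w_3 = (10.7 − 5.0)/2 = 2.85 m; q_3 = 0.51 × 0.90 × 2.85 = 1.308 m³/s
w_4 = (12.2 − 7.7)/2 = 2.25 m; q_4 = 0.48 × 1.03 × 2.25 = 1.112 m³/s
w_5 = (15.0 − 10.7)/2 = 2.15 m; q_5 = 0.55 × 1.19 × 2.15 = 1.407 m³/s
w_6 = (24.7 − 12.2)/2 = 6.25 m; q_6 = 0.49 × 1.24 × 6.25 = 3.798 m³/s
Stations 1, 7 contribute zero (depth or velocity is 0).
Q = Σ qᵢ = 9.021 m³/s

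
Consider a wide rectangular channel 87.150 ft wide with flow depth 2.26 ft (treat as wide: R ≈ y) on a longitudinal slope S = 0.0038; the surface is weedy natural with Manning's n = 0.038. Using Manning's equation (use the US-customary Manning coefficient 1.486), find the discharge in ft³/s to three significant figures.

818 ft³/s

A = b·y = 87.150 × 2.26 = 197.0 ft²
Wide channel: R ≈ y = 2.26 ft
Q = (1.486/n)·A·R^(2/3)·S^(1/2) = (1.486/0.038) × 197.0 × 2.260^(2/3) × 0.0038^(1/2) = 817.7 ft³/s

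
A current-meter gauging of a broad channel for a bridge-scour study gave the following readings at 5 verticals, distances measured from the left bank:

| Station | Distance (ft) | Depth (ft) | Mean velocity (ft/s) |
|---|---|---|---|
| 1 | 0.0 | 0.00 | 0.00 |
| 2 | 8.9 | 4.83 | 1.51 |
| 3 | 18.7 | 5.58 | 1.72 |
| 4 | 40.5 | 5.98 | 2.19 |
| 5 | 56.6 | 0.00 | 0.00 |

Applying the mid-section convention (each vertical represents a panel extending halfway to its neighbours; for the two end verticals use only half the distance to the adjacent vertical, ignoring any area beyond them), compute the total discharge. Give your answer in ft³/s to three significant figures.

w_2 = (18.7 − 0.0)/2 = 9.35 ft; q_2 = 1.51 × 4.83 × 9.35 = 68.19 ft³/s
w_3 = (40.5 − 8.9)/2 = 15.8 ft; q_3 = 1.72 × 5.58 × 15.8 = 151.6 ft³/s
w_4 = (56.6 − 18.7)/2 = 18.95 ft; q_4 = 2.19 × 5.98 × 18.95 = 248.2 ft³/s
Stations 1, 5 contribute zero (depth or velocity is 0).
Q = Σ qᵢ = 468.0 ft³/s

468 ft³/s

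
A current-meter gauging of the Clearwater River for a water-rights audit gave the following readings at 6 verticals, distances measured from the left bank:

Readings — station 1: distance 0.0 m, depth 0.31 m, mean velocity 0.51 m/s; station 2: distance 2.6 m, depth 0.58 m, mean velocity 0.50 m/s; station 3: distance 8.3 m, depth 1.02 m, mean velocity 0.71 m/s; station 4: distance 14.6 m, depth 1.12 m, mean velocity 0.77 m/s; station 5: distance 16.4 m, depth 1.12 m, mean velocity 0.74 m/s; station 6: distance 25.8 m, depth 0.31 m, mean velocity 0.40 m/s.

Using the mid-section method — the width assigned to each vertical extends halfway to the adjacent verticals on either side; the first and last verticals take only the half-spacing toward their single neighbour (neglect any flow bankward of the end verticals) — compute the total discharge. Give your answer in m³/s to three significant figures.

w_1 = (2.6 − 0.0)/2 = 1.3 m; q_1 = 0.51 × 0.31 × 1.3 = 0.2055 m³/s
w_2 = (8.3 − 0.0)/2 = 4.15 m; q_2 = 0.50 × 0.58 × 4.15 = 1.204 m³/s
w_3 = (14.6 − 2.6)/2 = 6 m; q_3 = 0.71 × 1.02 × 6 = 4.345 m³/s
w_4 = (16.4 − 8.3)/2 = 4.05 m; q_4 = 0.77 × 1.12 × 4.05 = 3.493 m³/s
w_5 = (25.8 − 14.6)/2 = 5.6 m; q_5 = 0.74 × 1.12 × 5.6 = 4.641 m³/s
w_6 = (25.8 − 16.4)/2 = 4.7 m; q_6 = 0.40 × 0.31 × 4.7 = 0.5828 m³/s
Q = Σ qᵢ = 14.47 m³/s

14.5 m³/s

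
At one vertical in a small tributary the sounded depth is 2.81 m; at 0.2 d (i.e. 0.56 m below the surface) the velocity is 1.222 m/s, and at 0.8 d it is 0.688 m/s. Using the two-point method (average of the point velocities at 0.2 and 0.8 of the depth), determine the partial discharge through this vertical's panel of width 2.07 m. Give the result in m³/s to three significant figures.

5.55 m³/s

v̄ = (1.222 + 0.688) / 2 = 0.9550 m/s
q = v̄ × d × w = 0.9550 × 2.81 × 2.07 = 5.555 m³/s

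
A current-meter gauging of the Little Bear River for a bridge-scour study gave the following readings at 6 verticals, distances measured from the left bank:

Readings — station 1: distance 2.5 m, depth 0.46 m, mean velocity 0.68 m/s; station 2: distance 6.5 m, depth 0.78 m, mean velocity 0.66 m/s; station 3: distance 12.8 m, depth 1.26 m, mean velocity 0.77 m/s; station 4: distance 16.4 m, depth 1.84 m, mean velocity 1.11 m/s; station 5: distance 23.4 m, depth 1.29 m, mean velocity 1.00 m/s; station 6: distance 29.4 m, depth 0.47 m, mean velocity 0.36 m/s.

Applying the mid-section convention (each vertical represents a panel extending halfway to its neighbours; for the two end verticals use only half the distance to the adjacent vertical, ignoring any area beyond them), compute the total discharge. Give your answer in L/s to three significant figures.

27800 L/s

w_1 = (6.5 − 2.5)/2 = 2 m; q_1 = 0.68 × 0.46 × 2 = 0.6256 m³/s
w_2 = (12.8 − 2.5)/2 = 5.15 m; q_2 = 0.66 × 0.78 × 5.15 = 2.651 m³/s
w_3 = (16.4 − 6.5)/2 = 4.95 m; q_3 = 0.77 × 1.26 × 4.95 = 4.802 m³/s
w_4 = (23.4 − 12.8)/2 = 5.3 m; q_4 = 1.11 × 1.84 × 5.3 = 10.82 m³/s
w_5 = (29.4 − 16.4)/2 = 6.5 m; q_5 = 1.00 × 1.29 × 6.5 = 8.385 m³/s
w_6 = (29.4 − 23.4)/2 = 3 m; q_6 = 0.36 × 0.47 × 3 = 0.5076 m³/s
Q = Σ qᵢ = 27.80 m³/s
= 27.80 × 1000 = 27800 L/s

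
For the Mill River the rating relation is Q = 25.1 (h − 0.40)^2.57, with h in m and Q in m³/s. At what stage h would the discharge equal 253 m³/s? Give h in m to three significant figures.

2.86 m

h − h₀ = (Q/C)^(1/b) = (253/25.1)^(1/2.57) = 2.457 m
h = 0.40 + 2.457 = 2.857 m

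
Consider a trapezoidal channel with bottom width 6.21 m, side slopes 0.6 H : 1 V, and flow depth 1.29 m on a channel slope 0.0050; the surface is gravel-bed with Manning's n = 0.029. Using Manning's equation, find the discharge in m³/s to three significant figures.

A = (b + z·y)·y = (6.21 + 0.6×1.29)×1.29 = 9.009 m²
P = b + 2y√(1+z²) = 6.21 + 2×1.29×√(1+0.6²) = 9.219 m
R = A/P = 9.009/9.219 = 0.9773 m
Q = (1/n)·A·R^(2/3)·S^(1/2) = (1/0.029) × 9.009 × 0.9773^(2/3) × 0.0050^(1/2) = 21.63 m³/s

21.6 m³/s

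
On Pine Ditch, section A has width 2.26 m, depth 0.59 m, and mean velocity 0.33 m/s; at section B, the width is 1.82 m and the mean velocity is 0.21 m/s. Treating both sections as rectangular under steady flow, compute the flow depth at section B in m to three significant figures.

1.15 m

Q = A₁V₁ = (2.26×0.59) × 0.33 = 0.4400 m³/s
d₂ = Q/(b₂ V₂) = 0.4400/(1.82×0.21) = 1.151 m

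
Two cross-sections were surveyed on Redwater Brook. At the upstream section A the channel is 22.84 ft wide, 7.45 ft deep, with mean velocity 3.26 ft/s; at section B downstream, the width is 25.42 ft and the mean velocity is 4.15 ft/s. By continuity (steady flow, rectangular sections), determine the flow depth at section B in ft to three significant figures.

5.26 ft

Q = A₁V₁ = (22.84×7.45) × 3.26 = 554.7 ft³/s
d₂ = Q/(b₂ V₂) = 554.7/(25.42×4.15) = 5.258 ft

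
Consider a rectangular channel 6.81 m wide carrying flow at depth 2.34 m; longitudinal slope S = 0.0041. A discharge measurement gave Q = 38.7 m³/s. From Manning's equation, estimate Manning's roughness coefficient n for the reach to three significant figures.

A = b·y = 6.81 × 2.34 = 15.94 m²
P = b + 2y = 6.81 + 2×2.34 = 11.49 m
R = A/P = 15.94/11.49 = 1.387 m
n = (1/Q)·A·R^(2/3)·S^(1/2) = (1/38.7) × 15.94 × 1.244 × 0.06403 = 0.03279

0.0328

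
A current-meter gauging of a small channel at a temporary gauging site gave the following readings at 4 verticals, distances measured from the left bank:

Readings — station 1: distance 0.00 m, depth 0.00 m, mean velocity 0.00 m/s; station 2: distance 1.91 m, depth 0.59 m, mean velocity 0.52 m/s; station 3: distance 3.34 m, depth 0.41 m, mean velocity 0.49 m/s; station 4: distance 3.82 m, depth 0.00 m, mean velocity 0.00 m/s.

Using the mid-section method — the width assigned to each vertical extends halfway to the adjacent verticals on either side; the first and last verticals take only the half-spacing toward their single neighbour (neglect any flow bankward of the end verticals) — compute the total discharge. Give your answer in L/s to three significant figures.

w_2 = (3.34 − 0.00)/2 = 1.67 m; q_2 = 0.52 × 0.59 × 1.67 = 0.5124 m³/s
w_3 = (3.82 − 1.91)/2 = 0.955 m; q_3 = 0.49 × 0.41 × 0.955 = 0.1919 m³/s
Stations 1, 4 contribute zero (depth or velocity is 0).
Q = Σ qᵢ = 0.7042 m³/s
= 0.7042 × 1000 = 704.2 L/s

704 L/s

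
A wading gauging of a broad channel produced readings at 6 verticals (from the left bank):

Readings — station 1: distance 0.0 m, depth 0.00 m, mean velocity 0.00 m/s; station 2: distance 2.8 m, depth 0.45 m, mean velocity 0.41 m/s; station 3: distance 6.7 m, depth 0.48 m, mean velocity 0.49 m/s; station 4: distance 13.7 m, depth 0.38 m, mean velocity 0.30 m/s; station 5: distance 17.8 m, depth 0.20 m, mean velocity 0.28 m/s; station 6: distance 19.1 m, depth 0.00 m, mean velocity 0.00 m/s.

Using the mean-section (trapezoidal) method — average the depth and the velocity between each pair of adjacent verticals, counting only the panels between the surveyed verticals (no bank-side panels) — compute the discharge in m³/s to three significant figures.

Panel 1-2: Δb = 2.8 m, d̄ = (0.00+0.45)/2 = 0.225, v̄ = (0.00+0.41)/2 = 0.205 → q = 2.8×0.225×0.205 = 0.1292 m³/s
Panel 2-3: Δb = 3.9 m, d̄ = (0.45+0.48)/2 = 0.465, v̄ = (0.41+0.49)/2 = 0.45 → q = 3.9×0.465×0.45 = 0.8161 m³/s
Panel 3-4: Δb = 7 m, d̄ = (0.48+0.38)/2 = 0.43, v̄ = (0.49+0.30)/2 = 0.395 → q = 7×0.43×0.395 = 1.189 m³/s
Panel 4-5: Δb = 4.1 m, d̄ = (0.38+0.20)/2 = 0.29, v̄ = (0.30+0.28)/2 = 0.29 → q = 4.1×0.29×0.29 = 0.3448 m³/s
Panel 5-6: Δb = 1.3 m, d̄ = (0.20+0.00)/2 = 0.1, v̄ = (0.28+0.00)/2 = 0.14 → q = 1.3×0.1×0.14 = 0.01820 m³/s
Q = Σ q = 2.497 m³/s

2.50 m³/s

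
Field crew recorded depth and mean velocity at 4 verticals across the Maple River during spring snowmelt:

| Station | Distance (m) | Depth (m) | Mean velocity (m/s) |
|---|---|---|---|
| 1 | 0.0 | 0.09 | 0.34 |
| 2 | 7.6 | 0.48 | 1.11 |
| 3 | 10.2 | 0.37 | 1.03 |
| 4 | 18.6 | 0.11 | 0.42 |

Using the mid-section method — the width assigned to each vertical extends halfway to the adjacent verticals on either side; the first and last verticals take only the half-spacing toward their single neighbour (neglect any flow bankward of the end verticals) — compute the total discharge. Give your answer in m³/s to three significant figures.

w_1 = (7.6 − 0.0)/2 = 3.8 m; q_1 = 0.34 × 0.09 × 3.8 = 0.1163 m³/s
w_2 = (10.2 − 0.0)/2 = 5.1 m; q_2 = 1.11 × 0.48 × 5.1 = 2.717 m³/s
w_3 = (18.6 − 7.6)/2 = 5.5 m; q_3 = 1.03 × 0.37 × 5.5 = 2.096 m³/s
w_4 = (18.6 − 10.2)/2 = 4.2 m; q_4 = 0.42 × 0.11 × 4.2 = 0.1940 m³/s
Q = Σ qᵢ = 5.124 m³/s

5.12 m³/s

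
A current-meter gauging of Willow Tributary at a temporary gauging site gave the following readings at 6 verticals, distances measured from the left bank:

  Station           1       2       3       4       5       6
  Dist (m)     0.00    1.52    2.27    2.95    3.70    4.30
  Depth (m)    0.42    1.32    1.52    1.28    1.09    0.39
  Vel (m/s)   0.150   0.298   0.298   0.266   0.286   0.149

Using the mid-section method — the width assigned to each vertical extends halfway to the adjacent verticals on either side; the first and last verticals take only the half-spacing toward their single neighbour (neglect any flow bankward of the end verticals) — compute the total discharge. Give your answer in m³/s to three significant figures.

1.29 m³/s

w_1 = (1.52 − 0.00)/2 = 0.76 m; q_1 = 0.150 × 0.42 × 0.76 = 0.04788 m³/s
w_2 = (2.27 − 0.00)/2 = 1.135 m; q_2 = 0.298 × 1.32 × 1.135 = 0.4465 m³/s
w_3 = (2.95 − 1.52)/2 = 0.715 m; q_3 = 0.298 × 1.52 × 0.715 = 0.3239 m³/s
w_4 = (3.70 − 2.27)/2 = 0.715 m; q_4 = 0.266 × 1.28 × 0.715 = 0.2434 m³/s
w_5 = (4.30 − 2.95)/2 = 0.675 m; q_5 = 0.286 × 1.09 × 0.675 = 0.2104 m³/s
w_6 = (4.30 − 3.70)/2 = 0.3 m; q_6 = 0.149 × 0.39 × 0.3 = 0.01743 m³/s
Q = Σ qᵢ = 1.290 m³/s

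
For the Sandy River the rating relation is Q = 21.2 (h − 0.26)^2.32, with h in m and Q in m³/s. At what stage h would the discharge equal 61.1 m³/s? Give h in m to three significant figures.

1.84 m

h − h₀ = (Q/C)^(1/b) = (61.1/21.2)^(1/2.32) = 1.578 m
h = 0.26 + 1.578 = 1.838 m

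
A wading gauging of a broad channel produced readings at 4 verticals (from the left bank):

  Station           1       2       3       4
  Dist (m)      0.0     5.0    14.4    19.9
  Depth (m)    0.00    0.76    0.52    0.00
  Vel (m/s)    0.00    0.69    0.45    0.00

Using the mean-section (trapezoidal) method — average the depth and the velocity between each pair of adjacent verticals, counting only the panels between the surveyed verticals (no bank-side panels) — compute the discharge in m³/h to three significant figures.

Panel 1-2: Δb = 5 m, d̄ = (0.00+0.76)/2 = 0.38, v̄ = (0.00+0.69)/2 = 0.345 → q = 5×0.38×0.345 = 0.6555 m³/s
Panel 2-3: Δb = 9.4 m, d̄ = (0.76+0.52)/2 = 0.64, v̄ = (0.69+0.45)/2 = 0.57 → q = 9.4×0.64×0.57 = 3.429 m³/s
Panel 3-4: Δb = 5.5 m, d̄ = (0.52+0.00)/2 = 0.26, v̄ = (0.45+0.00)/2 = 0.225 → q = 5.5×0.26×0.225 = 0.3218 m³/s
Q = Σ q = 4.406 m³/s
= 4.406 × 3600 = 15860 m³/h

15900 m³/h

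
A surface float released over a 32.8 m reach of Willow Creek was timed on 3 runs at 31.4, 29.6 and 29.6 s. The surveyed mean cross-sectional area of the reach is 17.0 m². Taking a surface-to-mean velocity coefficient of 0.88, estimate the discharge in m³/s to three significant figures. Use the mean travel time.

t̄ = (31.4 + 29.6 + 29.6) / 3 = 30.2 s
v_surface = L / t̄ = 32.8 / 30.2 = 1.086 m/s
v_mean = 0.88 × 1.086 = 0.9558 m/s
Q = A × v_mean = 17.0 × 0.9558 = 16.25 m³/s

16.2 m³/s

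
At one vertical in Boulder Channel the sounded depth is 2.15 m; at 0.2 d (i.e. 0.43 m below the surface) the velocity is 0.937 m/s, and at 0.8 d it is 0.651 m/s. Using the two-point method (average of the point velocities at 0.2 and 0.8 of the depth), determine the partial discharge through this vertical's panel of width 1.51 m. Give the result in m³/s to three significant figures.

v̄ = (0.937 + 0.651) / 2 = 0.7940 m/s
q = v̄ × d × w = 0.7940 × 2.15 × 1.51 = 2.578 m³/s

2.58 m³/s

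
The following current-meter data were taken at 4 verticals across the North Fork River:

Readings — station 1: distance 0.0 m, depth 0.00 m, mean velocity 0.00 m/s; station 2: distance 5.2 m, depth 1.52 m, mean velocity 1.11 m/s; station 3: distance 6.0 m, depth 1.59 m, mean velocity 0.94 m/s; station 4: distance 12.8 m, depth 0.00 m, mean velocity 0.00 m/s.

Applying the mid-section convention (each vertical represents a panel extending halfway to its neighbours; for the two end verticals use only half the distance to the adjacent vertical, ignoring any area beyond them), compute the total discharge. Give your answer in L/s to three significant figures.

w_2 = (6.0 − 0.0)/2 = 3 m; q_2 = 1.11 × 1.52 × 3 = 5.062 m³/s
w_3 = (12.8 − 5.2)/2 = 3.8 m; q_3 = 0.94 × 1.59 × 3.8 = 5.679 m³/s
Stations 1, 4 contribute zero (depth or velocity is 0).
Q = Σ qᵢ = 10.74 m³/s
= 10.74 × 1000 = 10740 L/s

10700 L/s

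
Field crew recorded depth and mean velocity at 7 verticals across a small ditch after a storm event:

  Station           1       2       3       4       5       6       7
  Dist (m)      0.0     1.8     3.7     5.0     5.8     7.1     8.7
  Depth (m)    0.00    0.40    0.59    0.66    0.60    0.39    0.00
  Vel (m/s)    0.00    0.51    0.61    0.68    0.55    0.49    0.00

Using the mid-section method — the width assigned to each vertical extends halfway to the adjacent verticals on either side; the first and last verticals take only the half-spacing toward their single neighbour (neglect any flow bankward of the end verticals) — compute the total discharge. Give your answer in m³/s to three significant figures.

2.05 m³/s

w_2 = (3.7 − 0.0)/2 = 1.85 m; q_2 = 0.51 × 0.40 × 1.85 = 0.3774 m³/s
w_3 = (5.0 − 1.8)/2 = 1.6 m; q_3 = 0.61 × 0.59 × 1.6 = 0.5758 m³/s
w_4 = (5.8 − 3.7)/2 = 1.05 m; q_4 = 0.68 × 0.66 × 1.05 = 0.4712 m³/s
w_5 = (7.1 − 5.0)/2 = 1.05 m; q_5 = 0.55 × 0.60 × 1.05 = 0.3465 m³/s
w_6 = (8.7 − 5.8)/2 = 1.45 m; q_6 = 0.49 × 0.39 × 1.45 = 0.2771 m³/s
Stations 1, 7 contribute zero (depth or velocity is 0).
Q = Σ qᵢ = 2.048 m³/s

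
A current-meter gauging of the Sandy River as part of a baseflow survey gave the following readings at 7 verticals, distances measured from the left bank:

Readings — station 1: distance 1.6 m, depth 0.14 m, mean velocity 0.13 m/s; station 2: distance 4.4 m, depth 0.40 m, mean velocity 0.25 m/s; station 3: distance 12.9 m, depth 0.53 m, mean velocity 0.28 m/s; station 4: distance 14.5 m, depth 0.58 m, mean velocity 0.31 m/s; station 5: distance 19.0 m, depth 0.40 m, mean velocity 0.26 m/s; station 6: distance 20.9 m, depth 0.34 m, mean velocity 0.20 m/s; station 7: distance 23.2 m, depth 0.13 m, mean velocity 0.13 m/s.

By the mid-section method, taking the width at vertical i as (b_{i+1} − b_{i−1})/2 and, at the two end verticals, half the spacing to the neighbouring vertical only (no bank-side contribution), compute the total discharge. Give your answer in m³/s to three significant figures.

2.38 m³/s

w_1 = (4.4 − 1.6)/2 = 1.4 m; q_1 = 0.13 × 0.14 × 1.4 = 0.02548 m³/s
w_2 = (12.9 − 1.6)/2 = 5.65 m; q_2 = 0.25 × 0.40 × 5.65 = 0.5650 m³/s
w_3 = (14.5 − 4.4)/2 = 5.05 m; q_3 = 0.28 × 0.53 × 5.05 = 0.7494 m³/s
w_4 = (19.0 − 12.9)/2 = 3.05 m; q_4 = 0.31 × 0.58 × 3.05 = 0.5484 m³/s
w_5 = (20.9 − 14.5)/2 = 3.2 m; q_5 = 0.26 × 0.40 × 3.2 = 0.3328 m³/s
w_6 = (23.2 − 19.0)/2 = 2.1 m; q_6 = 0.20 × 0.34 × 2.1 = 0.1428 m³/s
w_7 = (23.2 − 20.9)/2 = 1.15 m; q_7 = 0.13 × 0.13 × 1.15 = 0.01944 m³/s
Q = Σ qᵢ = 2.383 m³/s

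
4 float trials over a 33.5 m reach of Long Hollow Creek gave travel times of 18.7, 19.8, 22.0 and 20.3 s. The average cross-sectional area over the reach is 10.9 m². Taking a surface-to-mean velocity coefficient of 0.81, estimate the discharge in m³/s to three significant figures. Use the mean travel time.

14.6 m³/s

t̄ = (18.7 + 19.8 + 22.0 + 20.3) / 4 = 20.2 s
v_surface = L / t̄ = 33.5 / 20.2 = 1.658 m/s
v_mean = 0.81 × 1.658 = 1.343 m/s
Q = A × v_mean = 10.9 × 1.343 = 14.64 m³/s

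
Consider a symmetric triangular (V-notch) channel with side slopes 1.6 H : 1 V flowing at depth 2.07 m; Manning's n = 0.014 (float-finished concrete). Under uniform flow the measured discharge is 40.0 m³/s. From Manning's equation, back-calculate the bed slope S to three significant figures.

A = z·y² = 1.6×2.07² = 6.856 m²
P = 2y√(1+z²) = 2×2.07×√(1+1.6²) = 7.811 m
R = A/P = 6.856/7.811 = 0.8777 m
S = (Q·n / (1·A·R^(2/3)))² = (40.0×0.014 / (1×6.856×0.9167))² = 0.007940

0.00794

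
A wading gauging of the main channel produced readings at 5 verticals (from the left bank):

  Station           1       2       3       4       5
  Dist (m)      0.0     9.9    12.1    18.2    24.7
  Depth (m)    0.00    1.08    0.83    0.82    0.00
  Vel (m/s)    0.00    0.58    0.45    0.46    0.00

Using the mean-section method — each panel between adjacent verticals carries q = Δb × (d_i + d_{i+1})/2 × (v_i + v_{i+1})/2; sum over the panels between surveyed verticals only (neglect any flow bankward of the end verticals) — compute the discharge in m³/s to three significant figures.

Panel 1-2: Δb = 9.9 m, d̄ = (0.00+1.08)/2 = 0.54, v̄ = (0.00+0.58)/2 = 0.29 → q = 9.9×0.54×0.29 = 1.550 m³/s
Panel 2-3: Δb = 2.2 m, d̄ = (1.08+0.83)/2 = 0.955, v̄ = (0.58+0.45)/2 = 0.515 → q = 2.2×0.955×0.515 = 1.082 m³/s
Panel 3-4: Δb = 6.1 m, d̄ = (0.83+0.82)/2 = 0.825, v̄ = (0.45+0.46)/2 = 0.455 → q = 6.1×0.825×0.455 = 2.290 m³/s
Panel 4-5: Δb = 6.5 m, d̄ = (0.82+0.00)/2 = 0.41, v̄ = (0.46+0.00)/2 = 0.23 → q = 6.5×0.41×0.23 = 0.6130 m³/s
Q = Σ q = 5.535 m³/s

5.54 m³/s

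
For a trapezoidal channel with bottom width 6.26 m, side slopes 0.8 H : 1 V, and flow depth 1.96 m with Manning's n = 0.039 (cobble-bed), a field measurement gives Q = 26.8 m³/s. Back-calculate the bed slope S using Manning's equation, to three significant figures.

0.00308

A = (b + z·y)·y = (6.26 + 0.8×1.96)×1.96 = 15.34 m²
P = b + 2y√(1+z²) = 6.26 + 2×1.96×√(1+0.8²) = 11.28 m
R = A/P = 15.34/11.28 = 1.360 m
S = (Q·n / (1·A·R^(2/3)))² = (26.8×0.039 / (1×15.34×1.228))² = 0.003079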